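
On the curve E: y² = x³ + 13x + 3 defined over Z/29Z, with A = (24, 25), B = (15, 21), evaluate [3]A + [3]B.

First 3A:
Repeated addition: build up to 3A.
2A: tangent at (24, 25): λ = (3·24² + 13)/(2·25) ≡ 1/21. 21⁻¹ ≡ 18 (mod 29) since 21·18 = 378 ≡ 1, so λ ≡ 1·18 ≡ 18.
  x = λ² - 24 - 24 = 324 - 48 ≡ 15; y = λ·(24 - 15) - 25 ≡ 21. → (15, 21)
3A: (15, 21) + (24, 25). λ = (25 - 21)/(24 - 15) ≡ 4/9 mod 29. 9⁻¹ ≡ 13 (mod 29), so λ ≡ 23.
  x = λ² - 15 - 24 = 529 - 39 ≡ 26; y = λ·(15 - 26) - 21 ≡ 16. → (26, 16)
3A = (26, 16).
Next 3B:
Repeated addition: build up to 3B.
2B: tangent at (15, 21): λ = (3·15² + 13)/(2·21) ≡ 21/13. 13⁻¹ ≡ 9 (mod 29), so λ ≡ 21·9 ≡ 15.
  x = λ² - 15 - 15 = 225 - 30 ≡ 21; y = λ·(15 - 21) - 21 ≡ 5. → (21, 5)
3B: (21, 5) + (15, 21). λ = (21 - 5)/(15 - 21) ≡ 16/23 mod 29. 23⁻¹ ≡ 24 (mod 29) since 23·24 = 552 ≡ 1, so λ ≡ 7.
  x = λ² - 21 - 15 = 49 - 36 ≡ 13; y = λ·(21 - 13) - 5 ≡ 22. → (13, 22)
3B = (13, 22).
Finally 3A + 3B:
(26, 16) + (13, 22). λ = (22 - 16)/(13 - 26) ≡ 6/16 mod 29. 16⁻¹ ≡ 20 (mod 29), so λ ≡ 4.
  x = λ² - 26 - 13 = 16 - 39 ≡ 6; y = λ·(26 - 6) - 16 ≡ 6. → (6, 6)

(6, 6)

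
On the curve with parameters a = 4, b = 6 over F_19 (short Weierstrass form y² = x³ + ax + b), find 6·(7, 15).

Write P = (7, 15).
Repeated addition: build up to 6P.
2P: tangent at (7, 15): λ = (3·7² + 4)/(2·15) ≡ 18/11. 11⁻¹ ≡ 7 (mod 19), so λ ≡ 18·7 ≡ 12.
  x = λ² - 7 - 7 = 144 - 14 ≡ 16; y = λ·(7 - 16) - 15 ≡ 10. → (16, 10)
3P: (16, 10) + (7, 15). λ = (15 - 10)/(7 - 16) ≡ 5/10 mod 19. 10⁻¹ ≡ 2 (mod 19), so λ ≡ 10.
  x = λ² - 16 - 7 = 100 - 23 ≡ 1; y = λ·(16 - 1) - 10 ≡ 7. → (1, 7)
4P: (1, 7) + (7, 15). λ = (15 - 7)/(7 - 1) ≡ 8/6 mod 19. 6⁻¹ ≡ 16 (mod 19) since 6·16 = 96 ≡ 1, so λ ≡ 14.
  x = λ² - 1 - 7 = 196 - 8 ≡ 17; y = λ·(1 - 17) - 7 ≡ 16. → (17, 16)
5P: (17, 16) + (7, 15). λ = (15 - 16)/(7 - 17) ≡ 18/9 mod 19. 9⁻¹ ≡ 17 (mod 19), so λ ≡ 2.
  x = λ² - 17 - 7 = 4 - 24 ≡ 18; y = λ·(17 - 18) - 16 ≡ 1. → (18, 1)
6P: (18, 1) + (7, 15). λ = (15 - 1)/(7 - 18) ≡ 14/8 mod 19. 8⁻¹ ≡ 12 (mod 19) since 8·12 = 96 ≡ 1, so λ ≡ 16.
  x = λ² - 18 - 7 = 256 - 25 ≡ 3; y = λ·(18 - 3) - 1 ≡ 11. → (3, 11)

(3, 11)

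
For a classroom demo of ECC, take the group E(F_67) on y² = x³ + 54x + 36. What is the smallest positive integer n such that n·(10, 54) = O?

2P: tangent at (10, 54): λ = (3·10² + 54)/(2·54) ≡ 19/41. 41⁻¹ ≡ 18 (mod 67) since 41·18 = 738 ≡ 1, so λ ≡ 19·18 ≡ 7.
  x = λ² - 10 - 10 = 49 - 20 ≡ 29; y = λ·(10 - 29) - 54 ≡ 14. → (29, 14)
3P: (29, 14) + (10, 54). λ = (54 - 14)/(10 - 29) ≡ 40/48 mod 67. 48⁻¹ ≡ 7 (mod 67) since 48·7 = 336 ≡ 1, so λ ≡ 12.
  x = λ² - 29 - 10 = 144 - 39 ≡ 38; y = λ·(29 - 38) - 14 ≡ 12. → (38, 12)
4P: (38, 12) + (10, 54). λ = (54 - 12)/(10 - 38) ≡ 42/39 mod 67. 39⁻¹ ≡ 55 (mod 67) since 39·55 = 2145 ≡ 1, so λ ≡ 32.
  x = λ² - 38 - 10 = 1024 - 48 ≡ 38; y = λ·(38 - 38) - 12 ≡ 55. → (38, 55)
5P: (38, 55) + (10, 54). λ = (54 - 55)/(10 - 38) ≡ 66/39 mod 67. 39⁻¹ ≡ 55 (mod 67) since 39·55 = 2145 ≡ 1, so λ ≡ 12.
  x = λ² - 38 - 10 = 144 - 48 ≡ 29; y = λ·(38 - 29) - 55 ≡ 53. → (29, 53)
6P: (29, 53) + (10, 54). λ = (54 - 53)/(10 - 29) ≡ 1/48 mod 67. 48⁻¹ ≡ 7 (mod 67) since 48·7 = 336 ≡ 1, so λ ≡ 7.
  x = λ² - 29 - 10 = 49 - 39 ≡ 10; y = λ·(29 - 10) - 53 ≡ 13. → (10, 13)
7P: (10, 13) + (10, 54): same x and y₁ ≡ -y₂, so the sum is O.
7P = O, so the order is 7.

7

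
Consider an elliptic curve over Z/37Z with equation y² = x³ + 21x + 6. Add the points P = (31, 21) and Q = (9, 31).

(18, 0)

(31, 21) + (9, 31). λ = (31 - 21)/(9 - 31) ≡ 10/15 mod 37. 15⁻¹ ≡ 5 (mod 37) since 15·5 = 75 ≡ 1, so λ ≡ 13.
  x = λ² - 31 - 9 = 169 - 40 ≡ 18; y = λ·(31 - 18) - 21 ≡ 0. → (18, 0)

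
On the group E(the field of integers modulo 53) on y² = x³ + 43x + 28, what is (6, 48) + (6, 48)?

tangent at (6, 48): λ = (3·6² + 43)/(2·48) ≡ 45/43. 43⁻¹ ≡ 37 (mod 53) since 43·37 = 1591 ≡ 1, so λ ≡ 45·37 ≡ 22.
  x = λ² - 6 - 6 = 484 - 12 ≡ 48; y = λ·(6 - 48) - 48 ≡ 35. → (48, 35)

(48, 35)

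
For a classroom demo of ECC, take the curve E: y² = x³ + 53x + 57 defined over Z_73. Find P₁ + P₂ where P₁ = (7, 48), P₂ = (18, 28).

(7, 48) + (18, 28). λ = (28 - 48)/(18 - 7) ≡ 53/11 mod 73. 11⁻¹ ≡ 20 (mod 73) since 11·20 = 220 ≡ 1, so λ ≡ 38.
  x = λ² - 7 - 18 = 1444 - 25 ≡ 32; y = λ·(7 - 32) - 48 ≡ 24. → (32, 24)

(32, 24)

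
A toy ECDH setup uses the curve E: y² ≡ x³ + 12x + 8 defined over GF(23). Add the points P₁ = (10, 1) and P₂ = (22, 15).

(16, 15)

(10, 1) + (22, 15). λ = (15 - 1)/(22 - 10) ≡ 14/12 mod 23. 12⁻¹ ≡ 2 (mod 23) since 12·2 = 24 ≡ 1, so λ ≡ 5.
  x = λ² - 10 - 22 = 25 - 32 ≡ 16; y = λ·(10 - 16) - 1 ≡ 15. → (16, 15)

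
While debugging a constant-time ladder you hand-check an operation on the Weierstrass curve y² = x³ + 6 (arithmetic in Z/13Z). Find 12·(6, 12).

(5, 1)

Write Q = (6, 12).
Repeated addition: build up to 12Q.
2Q: tangent at (6, 12): λ = (3·6² + 0)/(2·12) ≡ 4/11. 11⁻¹ ≡ 6 (mod 13), so λ ≡ 4·6 ≡ 11.
  x = λ² - 6 - 6 = 121 - 12 ≡ 5; y = λ·(6 - 5) - 12 ≡ 12. → (5, 12)
3Q: (5, 12) + (6, 12). λ = (12 - 12)/(6 - 5) ≡ 0/1 mod 13. 1⁻¹ ≡ 1 (mod 13) since 1·1 = 1 ≡ 1, so λ ≡ 0.
  x = λ² - 5 - 6 = 0 - 11 ≡ 2; y = λ·(5 - 2) - 12 ≡ 1. → (2, 1)
4Q: (2, 1) + (6, 12). λ = (12 - 1)/(6 - 2) ≡ 11/4 mod 13. 4⁻¹ ≡ 10 (mod 13), so λ ≡ 6.
  x = λ² - 2 - 6 = 36 - 8 ≡ 2; y = λ·(2 - 2) - 1 ≡ 12. → (2, 12)
5Q: (2, 12) + (6, 12). λ = (12 - 12)/(6 - 2) ≡ 0/4 mod 13. 4⁻¹ ≡ 10 (mod 13), so λ ≡ 0.
  x = λ² - 2 - 6 = 0 - 8 ≡ 5; y = λ·(2 - 5) - 12 ≡ 1. → (5, 1)
6Q: (5, 1) + (6, 12). λ = (12 - 1)/(6 - 5) ≡ 11/1 mod 13. 1⁻¹ ≡ 1 (mod 13) since 1·1 = 1 ≡ 1, so λ ≡ 11.
  x = λ² - 5 - 6 = 121 - 11 ≡ 6; y = λ·(5 - 6) - 1 ≡ 1. → (6, 1)
7Q: (6, 1) + (6, 12): same x and y₁ ≡ -y₂, so the sum is the point at infinity.
8Q: the point at infinity + (6, 12) = (6, 12) (identity).
9Q: tangent at (6, 12): λ = (3·6² + 0)/(2·12) ≡ 4/11. 11⁻¹ ≡ 6 (mod 13), so λ ≡ 4·6 ≡ 11.
  x = λ² - 6 - 6 = 121 - 12 ≡ 5; y = λ·(6 - 5) - 12 ≡ 12. → (5, 12)
10Q: (5, 12) + (6, 12). λ = (12 - 12)/(6 - 5) ≡ 0/1 mod 13. 1⁻¹ ≡ 1 (mod 13), so λ ≡ 0.
  x = λ² - 5 - 6 = 0 - 11 ≡ 2; y = λ·(5 - 2) - 12 ≡ 1. → (2, 1)
11Q: (2, 1) + (6, 12). λ = (12 - 1)/(6 - 2) ≡ 11/4 mod 13. 4⁻¹ ≡ 10 (mod 13), so λ ≡ 6.
  x = λ² - 2 - 6 = 36 - 8 ≡ 2; y = λ·(2 - 2) - 1 ≡ 12. → (2, 12)
12Q: (2, 12) + (6, 12). λ = (12 - 12)/(6 - 2) ≡ 0/4 mod 13. 4⁻¹ ≡ 10 (mod 13) since 4·10 = 40 ≡ 1, so λ ≡ 0.
  x = λ² - 2 - 6 = 0 - 8 ≡ 5; y = λ·(2 - 5) - 12 ≡ 1. → (5, 1)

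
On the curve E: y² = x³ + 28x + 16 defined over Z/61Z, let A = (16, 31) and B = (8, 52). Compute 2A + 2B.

(3, 26)

First 2A:
Repeated addition: build up to 2A.
2A: tangent at (16, 31): λ = (3·16² + 28)/(2·31) ≡ 3/1. 1⁻¹ ≡ 1 (mod 61), so λ ≡ 3·1 ≡ 3.
  x = λ² - 16 - 16 = 9 - 32 ≡ 38; y = λ·(16 - 38) - 31 ≡ 25. → (38, 25)
2A = (38, 25).
Next 2B:
Repeated addition: build up to 2B.
2B: tangent at (8, 52): λ = (3·8² + 28)/(2·52) ≡ 37/43. 43⁻¹ ≡ 44 (mod 61), so λ ≡ 37·44 ≡ 42.
  x = λ² - 8 - 8 = 1764 - 16 ≡ 40; y = λ·(8 - 40) - 52 ≡ 7. → (40, 7)
2B = (40, 7).
Finally 2A + 2B:
(38, 25) + (40, 7). λ = (7 - 25)/(40 - 38) ≡ 43/2 mod 61. 2⁻¹ ≡ 31 (mod 61), so λ ≡ 52.
  x = λ² - 38 - 40 = 2704 - 78 ≡ 3; y = λ·(38 - 3) - 25 ≡ 26. → (3, 26)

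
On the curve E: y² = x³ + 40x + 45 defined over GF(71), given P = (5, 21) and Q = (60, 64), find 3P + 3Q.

(8, 5)

First 3P:
Repeated addition: build up to 3P.
2P: tangent at (5, 21): λ = (3·5² + 40)/(2·21) ≡ 44/42. 42⁻¹ ≡ 22 (mod 71) since 42·22 = 924 ≡ 1, so λ ≡ 44·22 ≡ 45.
  x = λ² - 5 - 5 = 2025 - 10 ≡ 27; y = λ·(5 - 27) - 21 ≡ 54. → (27, 54)
3P: (27, 54) + (5, 21). λ = (21 - 54)/(5 - 27) ≡ 38/49 mod 71. 49⁻¹ ≡ 29 (mod 71) since 49·29 = 1421 ≡ 1, so λ ≡ 37.
  x = λ² - 27 - 5 = 1369 - 32 ≡ 59; y = λ·(27 - 59) - 54 ≡ 40. → (59, 40)
3P = (59, 40).
Next 3Q:
Repeated addition: build up to 3Q.
2Q: tangent at (60, 64): λ = (3·60² + 40)/(2·64) ≡ 48/57. 57⁻¹ ≡ 5 (mod 71), so λ ≡ 48·5 ≡ 27.
  x = λ² - 60 - 60 = 729 - 120 ≡ 41; y = λ·(60 - 41) - 64 ≡ 23. → (41, 23)
3Q: (41, 23) + (60, 64). λ = (64 - 23)/(60 - 41) ≡ 41/19 mod 71. 19⁻¹ ≡ 15 (mod 71), so λ ≡ 47.
  x = λ² - 41 - 60 = 2209 - 101 ≡ 49; y = λ·(41 - 49) - 23 ≡ 27. → (49, 27)
3Q = (49, 27).
Finally 3P + 3Q:
(59, 40) + (49, 27). λ = (27 - 40)/(49 - 59) ≡ 58/61 mod 71. 61⁻¹ ≡ 7 (mod 71), so λ ≡ 51.
  x = λ² - 59 - 49 = 2601 - 108 ≡ 8; y = λ·(59 - 8) - 40 ≡ 5. → (8, 5)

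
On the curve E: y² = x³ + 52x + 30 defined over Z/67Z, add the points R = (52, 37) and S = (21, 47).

(52, 37) + (21, 47). λ = (47 - 37)/(21 - 52) ≡ 10/36 mod 67. 36⁻¹ ≡ 54 (mod 67), so λ ≡ 4.
  x = λ² - 52 - 21 = 16 - 73 ≡ 10; y = λ·(52 - 10) - 37 ≡ 64. → (10, 64)

(10, 64)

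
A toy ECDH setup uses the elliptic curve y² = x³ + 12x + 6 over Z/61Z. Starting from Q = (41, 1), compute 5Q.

(24, 24)

Repeated addition: build up to 5Q.
2Q: tangent at (41, 1): λ = (3·41² + 12)/(2·1) ≡ 53/2. 2⁻¹ ≡ 31 (mod 61) since 2·31 = 62 ≡ 1, so λ ≡ 53·31 ≡ 57.
  x = λ² - 41 - 41 = 3249 - 82 ≡ 56; y = λ·(41 - 56) - 1 ≡ 59. → (56, 59)
3Q: (56, 59) + (41, 1). λ = (1 - 59)/(41 - 56) ≡ 3/46 mod 61. 46⁻¹ ≡ 4 (mod 61), so λ ≡ 12.
  x = λ² - 56 - 41 = 144 - 97 ≡ 47; y = λ·(56 - 47) - 59 ≡ 49. → (47, 49)
4Q: (47, 49) + (41, 1). λ = (1 - 49)/(41 - 47) ≡ 13/55 mod 61. 55⁻¹ ≡ 10 (mod 61) since 55·10 = 550 ≡ 1, so λ ≡ 8.
  x = λ² - 47 - 41 = 64 - 88 ≡ 37; y = λ·(47 - 37) - 49 ≡ 31. → (37, 31)
5Q: (37, 31) + (41, 1). λ = (1 - 31)/(41 - 37) ≡ 31/4 mod 61. 4⁻¹ ≡ 46 (mod 61) since 4·46 = 184 ≡ 1, so λ ≡ 23.
  x = λ² - 37 - 41 = 529 - 78 ≡ 24; y = λ·(37 - 24) - 31 ≡ 24. → (24, 24)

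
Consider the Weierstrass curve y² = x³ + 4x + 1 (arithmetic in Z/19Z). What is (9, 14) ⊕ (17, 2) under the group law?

(0, 1)

(9, 14) + (17, 2). λ = (2 - 14)/(17 - 9) ≡ 7/8 mod 19. 8⁻¹ ≡ 12 (mod 19), so λ ≡ 8.
  x = λ² - 9 - 17 = 64 - 26 ≡ 0; y = λ·(9 - 0) - 14 ≡ 1. → (0, 1)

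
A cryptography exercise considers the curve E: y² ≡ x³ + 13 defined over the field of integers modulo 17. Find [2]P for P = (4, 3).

tangent at (4, 3): λ = (3·4² + 0)/(2·3) ≡ 14/6. 6⁻¹ ≡ 3 (mod 17), so λ ≡ 14·3 ≡ 8.
  x = λ² - 4 - 4 = 64 - 8 ≡ 5; y = λ·(4 - 5) - 3 ≡ 6. → (5, 6)

(5, 6)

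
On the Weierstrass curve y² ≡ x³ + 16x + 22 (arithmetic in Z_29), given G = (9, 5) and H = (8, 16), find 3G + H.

First 3G:
Repeated addition: build up to 3G.
2G: tangent at (9, 5): λ = (3·9² + 16)/(2·5) ≡ 27/10. 10⁻¹ ≡ 3 (mod 29), so λ ≡ 27·3 ≡ 23.
  x = λ² - 9 - 9 = 529 - 18 ≡ 18; y = λ·(9 - 18) - 5 ≡ 20. → (18, 20)
3G: (18, 20) + (9, 5). λ = (5 - 20)/(9 - 18) ≡ 14/20 mod 29. 20⁻¹ ≡ 16 (mod 29), so λ ≡ 21.
  x = λ² - 18 - 9 = 441 - 27 ≡ 8; y = λ·(18 - 8) - 20 ≡ 16. → (8, 16)
3G = (8, 16).
Finally 3G + H:
tangent at (8, 16): λ = (3·8² + 16)/(2·16) ≡ 5/3. 3⁻¹ ≡ 10 (mod 29), so λ ≡ 5·10 ≡ 21.
  x = λ² - 8 - 8 = 441 - 16 ≡ 19; y = λ·(8 - 19) - 16 ≡ 14. → (19, 14)

(19, 14)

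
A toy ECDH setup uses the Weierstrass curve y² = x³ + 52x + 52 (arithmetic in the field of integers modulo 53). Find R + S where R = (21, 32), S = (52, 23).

(21, 32) + (52, 23). λ = (23 - 32)/(52 - 21) ≡ 44/31 mod 53. 31⁻¹ ≡ 12 (mod 53) since 31·12 = 372 ≡ 1, so λ ≡ 51.
  x = λ² - 21 - 52 = 2601 - 73 ≡ 37; y = λ·(21 - 37) - 32 ≡ 0. → (37, 0)

(37, 0)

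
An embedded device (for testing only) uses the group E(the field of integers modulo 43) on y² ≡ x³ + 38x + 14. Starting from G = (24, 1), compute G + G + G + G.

(9, 15)

Repeated addition: build up to 4G.
2G: tangent at (24, 1): λ = (3·24² + 38)/(2·1) ≡ 3/2. 2⁻¹ ≡ 22 (mod 43) since 2·22 = 44 ≡ 1, so λ ≡ 3·22 ≡ 23.
  x = λ² - 24 - 24 = 529 - 48 ≡ 8; y = λ·(24 - 8) - 1 ≡ 23. → (8, 23)
3G: (8, 23) + (24, 1). λ = (1 - 23)/(24 - 8) ≡ 21/16 mod 43. 16⁻¹ ≡ 35 (mod 43), so λ ≡ 4.
  x = λ² - 8 - 24 = 16 - 32 ≡ 27; y = λ·(8 - 27) - 23 ≡ 30. → (27, 30)
4G: (27, 30) + (24, 1). λ = (1 - 30)/(24 - 27) ≡ 14/40 mod 43. 40⁻¹ ≡ 14 (mod 43), so λ ≡ 24.
  x = λ² - 27 - 24 = 576 - 51 ≡ 9; y = λ·(27 - 9) - 30 ≡ 15. → (9, 15)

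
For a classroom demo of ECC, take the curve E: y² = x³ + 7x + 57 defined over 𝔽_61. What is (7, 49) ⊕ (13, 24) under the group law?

(16, 19)

(7, 49) + (13, 24). λ = (24 - 49)/(13 - 7) ≡ 36/6 mod 61. 6⁻¹ ≡ 51 (mod 61) since 6·51 = 306 ≡ 1, so λ ≡ 6.
  x = λ² - 7 - 13 = 36 - 20 ≡ 16; y = λ·(7 - 16) - 49 ≡ 19. → (16, 19)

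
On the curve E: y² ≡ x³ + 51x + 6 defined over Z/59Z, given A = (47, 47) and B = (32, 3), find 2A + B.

(8, 10)

First 2A:
Repeated addition: build up to 2A.
2A: tangent at (47, 47): λ = (3·47² + 51)/(2·47) ≡ 11/35. 35⁻¹ ≡ 27 (mod 59) since 35·27 = 945 ≡ 1, so λ ≡ 11·27 ≡ 2.
  x = λ² - 47 - 47 = 4 - 94 ≡ 28; y = λ·(47 - 28) - 47 ≡ 50. → (28, 50)
2A = (28, 50).
Finally 2A + B:
(28, 50) + (32, 3). λ = (3 - 50)/(32 - 28) ≡ 12/4 mod 59. 4⁻¹ ≡ 15 (mod 59) since 4·15 = 60 ≡ 1, so λ ≡ 3.
  x = λ² - 28 - 32 = 9 - 60 ≡ 8; y = λ·(28 - 8) - 50 ≡ 10. → (8, 10)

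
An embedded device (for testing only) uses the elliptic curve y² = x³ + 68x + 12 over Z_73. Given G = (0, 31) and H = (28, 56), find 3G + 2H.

First 3G:
Repeated addition: build up to 3G.
2G: tangent at (0, 31): λ = (3·0² + 68)/(2·31) ≡ 68/62. 62⁻¹ ≡ 53 (mod 73), so λ ≡ 68·53 ≡ 27.
  x = λ² - 0 - 0 = 729 - 0 ≡ 72; y = λ·(0 - 72) - 31 ≡ 69. → (72, 69)
3G: (72, 69) + (0, 31). λ = (31 - 69)/(0 - 72) ≡ 35/1 mod 73. 1⁻¹ ≡ 1 (mod 73) since 1·1 = 1 ≡ 1, so λ ≡ 35.
  x = λ² - 72 - 0 = 1225 - 72 ≡ 58; y = λ·(72 - 58) - 69 ≡ 56. → (58, 56)
3G = (58, 56).
Next 2H:
Repeated addition: build up to 2H.
2H: tangent at (28, 56): λ = (3·28² + 68)/(2·56) ≡ 11/39. 39⁻¹ ≡ 15 (mod 73) since 39·15 = 585 ≡ 1, so λ ≡ 11·15 ≡ 19.
  x = λ² - 28 - 28 = 361 - 56 ≡ 13; y = λ·(28 - 13) - 56 ≡ 10. → (13, 10)
2H = (13, 10).
Finally 3G + 2H:
(58, 56) + (13, 10). λ = (10 - 56)/(13 - 58) ≡ 27/28 mod 73. 28⁻¹ ≡ 60 (mod 73) since 28·60 = 1680 ≡ 1, so λ ≡ 14.
  x = λ² - 58 - 13 = 196 - 71 ≡ 52; y = λ·(58 - 52) - 56 ≡ 28. → (52, 28)

(52, 28)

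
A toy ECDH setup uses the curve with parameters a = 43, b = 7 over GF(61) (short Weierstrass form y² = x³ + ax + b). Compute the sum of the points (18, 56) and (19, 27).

(11, 46)

(18, 56) + (19, 27). λ = (27 - 56)/(19 - 18) ≡ 32/1 mod 61. 1⁻¹ ≡ 1 (mod 61), so λ ≡ 32.
  x = λ² - 18 - 19 = 1024 - 37 ≡ 11; y = λ·(18 - 11) - 56 ≡ 46. → (11, 46)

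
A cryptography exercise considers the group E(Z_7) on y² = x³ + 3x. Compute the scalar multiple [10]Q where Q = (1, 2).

Repeated addition: build up to 10Q.
2Q: tangent at (1, 2): λ = (3·1² + 3)/(2·2) ≡ 6/4. 4⁻¹ ≡ 2 (mod 7) since 4·2 = 8 ≡ 1, so λ ≡ 6·2 ≡ 5.
  x = λ² - 1 - 1 = 25 - 2 ≡ 2; y = λ·(1 - 2) - 2 ≡ 0. → (2, 0)
3Q: (2, 0) + (1, 2). λ = (2 - 0)/(1 - 2) ≡ 2/6 mod 7. 6⁻¹ ≡ 6 (mod 7), so λ ≡ 5.
  x = λ² - 2 - 1 = 25 - 3 ≡ 1; y = λ·(2 - 1) - 0 ≡ 5. → (1, 5)
4Q: (1, 5) + (1, 2): same x and y₁ ≡ -y₂, so the sum is ∞.
5Q: ∞ + (1, 2) = (1, 2) (identity).
6Q: tangent at (1, 2): λ = (3·1² + 3)/(2·2) ≡ 6/4. 4⁻¹ ≡ 2 (mod 7), so λ ≡ 6·2 ≡ 5.
  x = λ² - 1 - 1 = 25 - 2 ≡ 2; y = λ·(1 - 2) - 2 ≡ 0. → (2, 0)
7Q: (2, 0) + (1, 2). λ = (2 - 0)/(1 - 2) ≡ 2/6 mod 7. 6⁻¹ ≡ 6 (mod 7), so λ ≡ 5.
  x = λ² - 2 - 1 = 25 - 3 ≡ 1; y = λ·(2 - 1) - 0 ≡ 5. → (1, 5)
8Q: (1, 5) + (1, 2): same x and y₁ ≡ -y₂, so the sum is ∞.
9Q: ∞ + (1, 2) = (1, 2) (identity).
10Q: tangent at (1, 2): λ = (3·1² + 3)/(2·2) ≡ 6/4. 4⁻¹ ≡ 2 (mod 7), so λ ≡ 6·2 ≡ 5.
  x = λ² - 1 - 1 = 25 - 2 ≡ 2; y = λ·(1 - 2) - 2 ≡ 0. → (2, 0)

(2, 0)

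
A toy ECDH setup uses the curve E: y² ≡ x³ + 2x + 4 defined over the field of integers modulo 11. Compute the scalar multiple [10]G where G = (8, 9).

(6, 10)

Double-and-add on 10 = (1010)₂. Start with G = (8, 9) for the leading 1-bit.
double: tangent at (8, 9): λ = (3·8² + 2)/(2·9) ≡ 7/7. 7⁻¹ ≡ 8 (mod 11) since 7·8 = 56 ≡ 1, so λ ≡ 7·8 ≡ 1.
  x = λ² - 8 - 8 = 1 - 16 ≡ 7; y = λ·(8 - 7) - 9 ≡ 3. → (7, 3)
double: tangent at (7, 3): λ = (3·7² + 2)/(2·3) ≡ 6/6. 6⁻¹ ≡ 2 (mod 11), so λ ≡ 6·2 ≡ 1.
  x = λ² - 7 - 7 = 1 - 14 ≡ 9; y = λ·(7 - 9) - 3 ≡ 6. → (9, 6)
add G: (9, 6) + (8, 9). λ = (9 - 6)/(8 - 9) ≡ 3/10 mod 11. 10⁻¹ ≡ 10 (mod 11), so λ ≡ 8.
  x = λ² - 9 - 8 = 64 - 17 ≡ 3; y = λ·(9 - 3) - 6 ≡ 9. → (3, 9)
double: tangent at (3, 9): λ = (3·3² + 2)/(2·9) ≡ 7/7. 7⁻¹ ≡ 8 (mod 11) since 7·8 = 56 ≡ 1, so λ ≡ 7·8 ≡ 1.
  x = λ² - 3 - 3 = 1 - 6 ≡ 6; y = λ·(3 - 6) - 9 ≡ 10. → (6, 10)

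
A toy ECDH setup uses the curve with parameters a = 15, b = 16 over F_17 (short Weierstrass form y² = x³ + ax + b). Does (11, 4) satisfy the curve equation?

yes

y² = 4² ≡ 16; x³ + 15x + 16 = 1512 ≡ 16 (mod 17). 16 = 16.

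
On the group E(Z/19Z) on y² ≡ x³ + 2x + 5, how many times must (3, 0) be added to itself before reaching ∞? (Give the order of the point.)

2

2P: (3, 0) + (3, 0): same x and y₁ ≡ -y₂, so the sum is ∞.
2P = ∞, so the order is 2.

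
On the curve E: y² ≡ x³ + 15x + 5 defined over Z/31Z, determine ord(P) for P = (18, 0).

2P: (18, 0) + (18, 0): same x and y₁ ≡ -y₂, so the sum is ∞.
2P = ∞, so the order is 2.

2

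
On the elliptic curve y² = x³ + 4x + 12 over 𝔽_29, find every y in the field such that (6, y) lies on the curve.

x³ + 4x + 12 = 252 ≡ 20 (mod 29).
Square roots of 20 mod 29: 7 and 22 (since 7² = 49 ≡ 20).

7, 22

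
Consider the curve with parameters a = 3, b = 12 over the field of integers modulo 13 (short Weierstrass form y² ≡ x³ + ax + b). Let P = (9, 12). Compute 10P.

Double-and-add on 10 = (1010)₂. Start with P = (9, 12) for the leading 1-bit.
double: tangent at (9, 12): λ = (3·9² + 3)/(2·12) ≡ 12/11. 11⁻¹ ≡ 6 (mod 13) since 11·6 = 66 ≡ 1, so λ ≡ 12·6 ≡ 7.
  x = λ² - 9 - 9 = 49 - 18 ≡ 5; y = λ·(9 - 5) - 12 ≡ 3. → (5, 3)
double: tangent at (5, 3): λ = (3·5² + 3)/(2·3) ≡ 0/6. 6⁻¹ ≡ 11 (mod 13), so λ ≡ 0·11 ≡ 0.
  x = λ² - 5 - 5 = 0 - 10 ≡ 3; y = λ·(5 - 3) - 3 ≡ 10. → (3, 10)
add P: (3, 10) + (9, 12). λ = (12 - 10)/(9 - 3) ≡ 2/6 mod 13. 6⁻¹ ≡ 11 (mod 13) since 6·11 = 66 ≡ 1, so λ ≡ 9.
  x = λ² - 3 - 9 = 81 - 12 ≡ 4; y = λ·(3 - 4) - 10 ≡ 7. → (4, 7)
double: tangent at (4, 7): λ = (3·4² + 3)/(2·7) ≡ 12/1. 1⁻¹ ≡ 1 (mod 13) since 1·1 = 1 ≡ 1, so λ ≡ 12·1 ≡ 12.
  x = λ² - 4 - 4 = 144 - 8 ≡ 6; y = λ·(4 - 6) - 7 ≡ 8. → (6, 8)

(6, 8)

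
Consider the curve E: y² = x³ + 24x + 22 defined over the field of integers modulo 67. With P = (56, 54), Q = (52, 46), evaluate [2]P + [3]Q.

(38, 14)

First 2P:
Repeated addition: build up to 2P.
2P: tangent at (56, 54): λ = (3·56² + 24)/(2·54) ≡ 52/41. 41⁻¹ ≡ 18 (mod 67), so λ ≡ 52·18 ≡ 65.
  x = λ² - 56 - 56 = 4225 - 112 ≡ 26; y = λ·(56 - 26) - 54 ≡ 20. → (26, 20)
2P = (26, 20).
Next 3Q:
Repeated addition: build up to 3Q.
2Q: tangent at (52, 46): λ = (3·52² + 24)/(2·46) ≡ 29/25. 25⁻¹ ≡ 59 (mod 67), so λ ≡ 29·59 ≡ 36.
  x = λ² - 52 - 52 = 1296 - 104 ≡ 53; y = λ·(52 - 53) - 46 ≡ 52. → (53, 52)
3Q: (53, 52) + (52, 46). λ = (46 - 52)/(52 - 53) ≡ 61/66 mod 67. 66⁻¹ ≡ 66 (mod 67), so λ ≡ 6.
  x = λ² - 53 - 52 = 36 - 105 ≡ 65; y = λ·(53 - 65) - 52 ≡ 10. → (65, 10)
3Q = (65, 10).
Finally 2P + 3Q:
(26, 20) + (65, 10). λ = (10 - 20)/(65 - 26) ≡ 57/39 mod 67. 39⁻¹ ≡ 55 (mod 67), so λ ≡ 53.
  x = λ² - 26 - 65 = 2809 - 91 ≡ 38; y = λ·(26 - 38) - 20 ≡ 14. → (38, 14)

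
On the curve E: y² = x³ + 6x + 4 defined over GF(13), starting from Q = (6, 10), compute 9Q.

Repeated addition: build up to 9Q.
2Q: tangent at (6, 10): λ = (3·6² + 6)/(2·10) ≡ 10/7. 7⁻¹ ≡ 2 (mod 13), so λ ≡ 10·2 ≡ 7.
  x = λ² - 6 - 6 = 49 - 12 ≡ 11; y = λ·(6 - 11) - 10 ≡ 7. → (11, 7)
3Q: (11, 7) + (6, 10). λ = (10 - 7)/(6 - 11) ≡ 3/8 mod 13. 8⁻¹ ≡ 5 (mod 13), so λ ≡ 2.
  x = λ² - 11 - 6 = 4 - 17 ≡ 0; y = λ·(11 - 0) - 7 ≡ 2. → (0, 2)
4Q: (0, 2) + (6, 10). λ = (10 - 2)/(6 - 0) ≡ 8/6 mod 13. 6⁻¹ ≡ 11 (mod 13) since 6·11 = 66 ≡ 1, so λ ≡ 10.
  x = λ² - 0 - 6 = 100 - 6 ≡ 3; y = λ·(0 - 3) - 2 ≡ 7. → (3, 7)
5Q: (3, 7) + (6, 10). λ = (10 - 7)/(6 - 3) ≡ 3/3 mod 13. 3⁻¹ ≡ 9 (mod 13), so λ ≡ 1.
  x = λ² - 3 - 6 = 1 - 9 ≡ 5; y = λ·(3 - 5) - 7 ≡ 4. → (5, 4)
6Q: (5, 4) + (6, 10). λ = (10 - 4)/(6 - 5) ≡ 6/1 mod 13. 1⁻¹ ≡ 1 (mod 13), so λ ≡ 6.
  x = λ² - 5 - 6 = 36 - 11 ≡ 12; y = λ·(5 - 12) - 4 ≡ 6. → (12, 6)
7Q: (12, 6) + (6, 10). λ = (10 - 6)/(6 - 12) ≡ 4/7 mod 13. 7⁻¹ ≡ 2 (mod 13), so λ ≡ 8.
  x = λ² - 12 - 6 = 64 - 18 ≡ 7; y = λ·(12 - 7) - 6 ≡ 8. → (7, 8)
8Q: (7, 8) + (6, 10). λ = (10 - 8)/(6 - 7) ≡ 2/12 mod 13. 12⁻¹ ≡ 12 (mod 13) since 12·12 = 144 ≡ 1, so λ ≡ 11.
  x = λ² - 7 - 6 = 121 - 13 ≡ 4; y = λ·(7 - 4) - 8 ≡ 12. → (4, 12)
9Q: (4, 12) + (6, 10). λ = (10 - 12)/(6 - 4) ≡ 11/2 mod 13. 2⁻¹ ≡ 7 (mod 13), so λ ≡ 12.
  x = λ² - 4 - 6 = 144 - 10 ≡ 4; y = λ·(4 - 4) - 12 ≡ 1. → (4, 1)

(4, 1)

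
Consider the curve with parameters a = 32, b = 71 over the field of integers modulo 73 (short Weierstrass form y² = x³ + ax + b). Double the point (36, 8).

tangent at (36, 8): λ = (3·36² + 32)/(2·8) ≡ 51/16. 16⁻¹ ≡ 32 (mod 73) since 16·32 = 512 ≡ 1, so λ ≡ 51·32 ≡ 26.
  x = λ² - 36 - 36 = 676 - 72 ≡ 20; y = λ·(36 - 20) - 8 ≡ 43. → (20, 43)

(20, 43)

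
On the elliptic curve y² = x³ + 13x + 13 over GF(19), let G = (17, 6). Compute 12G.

Repeated addition: build up to 12G.
2G: tangent at (17, 6): λ = (3·17² + 13)/(2·6) ≡ 6/12. 12⁻¹ ≡ 8 (mod 19) since 12·8 = 96 ≡ 1, so λ ≡ 6·8 ≡ 10.
  x = λ² - 17 - 17 = 100 - 34 ≡ 9; y = λ·(17 - 9) - 6 ≡ 17. → (9, 17)
3G: (9, 17) + (17, 6). λ = (6 - 17)/(17 - 9) ≡ 8/8 mod 19. 8⁻¹ ≡ 12 (mod 19) since 8·12 = 96 ≡ 1, so λ ≡ 1.
  x = λ² - 9 - 17 = 1 - 26 ≡ 13; y = λ·(9 - 13) - 17 ≡ 17. → (13, 17)
4G: (13, 17) + (17, 6). λ = (6 - 17)/(17 - 13) ≡ 8/4 mod 19. 4⁻¹ ≡ 5 (mod 19) since 4·5 = 20 ≡ 1, so λ ≡ 2.
  x = λ² - 13 - 17 = 4 - 30 ≡ 12; y = λ·(13 - 12) - 17 ≡ 4. → (12, 4)
5G: (12, 4) + (17, 6). λ = (6 - 4)/(17 - 12) ≡ 2/5 mod 19. 5⁻¹ ≡ 4 (mod 19), so λ ≡ 8.
  x = λ² - 12 - 17 = 64 - 29 ≡ 16; y = λ·(12 - 16) - 4 ≡ 2. → (16, 2)
6G: (16, 2) + (17, 6). λ = (6 - 2)/(17 - 16) ≡ 4/1 mod 19. 1⁻¹ ≡ 1 (mod 19) since 1·1 = 1 ≡ 1, so λ ≡ 4.
  x = λ² - 16 - 17 = 16 - 33 ≡ 2; y = λ·(16 - 2) - 2 ≡ 16. → (2, 16)
7G: (2, 16) + (17, 6). λ = (6 - 16)/(17 - 2) ≡ 9/15 mod 19. 15⁻¹ ≡ 14 (mod 19) since 15·14 = 210 ≡ 1, so λ ≡ 12.
  x = λ² - 2 - 17 = 144 - 19 ≡ 11; y = λ·(2 - 11) - 16 ≡ 9. → (11, 9)
8G: (11, 9) + (17, 6). λ = (6 - 9)/(17 - 11) ≡ 16/6 mod 19. 6⁻¹ ≡ 16 (mod 19), so λ ≡ 9.
  x = λ² - 11 - 17 = 81 - 28 ≡ 15; y = λ·(11 - 15) - 9 ≡ 12. → (15, 12)
9G: (15, 12) + (17, 6). λ = (6 - 12)/(17 - 15) ≡ 13/2 mod 19. 2⁻¹ ≡ 10 (mod 19), so λ ≡ 16.
  x = λ² - 15 - 17 = 256 - 32 ≡ 15; y = λ·(15 - 15) - 12 ≡ 7. → (15, 7)
10G: (15, 7) + (17, 6). λ = (6 - 7)/(17 - 15) ≡ 18/2 mod 19. 2⁻¹ ≡ 10 (mod 19) since 2·10 = 20 ≡ 1, so λ ≡ 9.
  x = λ² - 15 - 17 = 81 - 32 ≡ 11; y = λ·(15 - 11) - 7 ≡ 10. → (11, 10)
11G: (11, 10) + (17, 6). λ = (6 - 10)/(17 - 11) ≡ 15/6 mod 19. 6⁻¹ ≡ 16 (mod 19) since 6·16 = 96 ≡ 1, so λ ≡ 12.
  x = λ² - 11 - 17 = 144 - 28 ≡ 2; y = λ·(11 - 2) - 10 ≡ 3. → (2, 3)
12G: (2, 3) + (17, 6). λ = (6 - 3)/(17 - 2) ≡ 3/15 mod 19. 15⁻¹ ≡ 14 (mod 19), so λ ≡ 4.
  x = λ² - 2 - 17 = 16 - 19 ≡ 16; y = λ·(2 - 16) - 3 ≡ 17. → (16, 17)

(16, 17)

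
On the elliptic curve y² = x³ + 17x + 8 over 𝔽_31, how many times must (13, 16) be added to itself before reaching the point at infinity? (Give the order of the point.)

10

2P: tangent at (13, 16): λ = (3·13² + 17)/(2·16) ≡ 28/1. 1⁻¹ ≡ 1 (mod 31), so λ ≡ 28·1 ≡ 28.
  x = λ² - 13 - 13 = 784 - 26 ≡ 14; y = λ·(13 - 14) - 16 ≡ 18. → (14, 18)
3P: (14, 18) + (13, 16). λ = (16 - 18)/(13 - 14) ≡ 29/30 mod 31. 30⁻¹ ≡ 30 (mod 31), so λ ≡ 2.
  x = λ² - 14 - 13 = 4 - 27 ≡ 8; y = λ·(14 - 8) - 18 ≡ 25. → (8, 25)
4P: (8, 25) + (13, 16). λ = (16 - 25)/(13 - 8) ≡ 22/5 mod 31. 5⁻¹ ≡ 25 (mod 31) since 5·25 = 125 ≡ 1, so λ ≡ 23.
  x = λ² - 8 - 13 = 529 - 21 ≡ 12; y = λ·(8 - 12) - 25 ≡ 7. → (12, 7)
5P: (12, 7) + (13, 16). λ = (16 - 7)/(13 - 12) ≡ 9/1 mod 31. 1⁻¹ ≡ 1 (mod 31), so λ ≡ 9.
  x = λ² - 12 - 13 = 81 - 25 ≡ 25; y = λ·(12 - 25) - 7 ≡ 0. → (25, 0)
6P: (25, 0) + (13, 16). λ = (16 - 0)/(13 - 25) ≡ 16/19 mod 31. 19⁻¹ ≡ 18 (mod 31) since 19·18 = 342 ≡ 1, so λ ≡ 9.
  x = λ² - 25 - 13 = 81 - 38 ≡ 12; y = λ·(25 - 12) - 0 ≡ 24. → (12, 24)
7P: (12, 24) + (13, 16). λ = (16 - 24)/(13 - 12) ≡ 23/1 mod 31. 1⁻¹ ≡ 1 (mod 31), so λ ≡ 23.
  x = λ² - 12 - 13 = 529 - 25 ≡ 8; y = λ·(12 - 8) - 24 ≡ 6. → (8, 6)
8P: (8, 6) + (13, 16). λ = (16 - 6)/(13 - 8) ≡ 10/5 mod 31. 5⁻¹ ≡ 25 (mod 31) since 5·25 = 125 ≡ 1, so λ ≡ 2.
  x = λ² - 8 - 13 = 4 - 21 ≡ 14; y = λ·(8 - 14) - 6 ≡ 13. → (14, 13)
9P: (14, 13) + (13, 16). λ = (16 - 13)/(13 - 14) ≡ 3/30 mod 31. 30⁻¹ ≡ 30 (mod 31), so λ ≡ 28.
  x = λ² - 14 - 13 = 784 - 27 ≡ 13; y = λ·(14 - 13) - 13 ≡ 15. → (13, 15)
10P: (13, 15) + (13, 16): same x and y₁ ≡ -y₂, so the sum is the point at infinity.
10P = the point at infinity, so the order is 10.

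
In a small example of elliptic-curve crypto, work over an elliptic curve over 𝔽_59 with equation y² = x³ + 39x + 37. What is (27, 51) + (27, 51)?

tangent at (27, 51): λ = (3·27² + 39)/(2·51) ≡ 43/43. 43⁻¹ ≡ 11 (mod 59), so λ ≡ 43·11 ≡ 1.
  x = λ² - 27 - 27 = 1 - 54 ≡ 6; y = λ·(27 - 6) - 51 ≡ 29. → (6, 29)

(6, 29)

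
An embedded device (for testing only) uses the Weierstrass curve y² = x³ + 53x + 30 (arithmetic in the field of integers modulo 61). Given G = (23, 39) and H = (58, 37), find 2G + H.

(18, 44)

First 2G:
Repeated addition: build up to 2G.
2G: tangent at (23, 39): λ = (3·23² + 53)/(2·39) ≡ 54/17. 17⁻¹ ≡ 18 (mod 61) since 17·18 = 306 ≡ 1, so λ ≡ 54·18 ≡ 57.
  x = λ² - 23 - 23 = 3249 - 46 ≡ 31; y = λ·(23 - 31) - 39 ≡ 54. → (31, 54)
2G = (31, 54).
Finally 2G + H:
(31, 54) + (58, 37). λ = (37 - 54)/(58 - 31) ≡ 44/27 mod 61. 27⁻¹ ≡ 52 (mod 61) since 27·52 = 1404 ≡ 1, so λ ≡ 31.
  x = λ² - 31 - 58 = 961 - 89 ≡ 18; y = λ·(31 - 18) - 54 ≡ 44. → (18, 44)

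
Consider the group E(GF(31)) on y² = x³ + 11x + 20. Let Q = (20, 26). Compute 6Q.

(2, 9)

Double-and-add on 6 = (110)₂. Start with Q = (20, 26) for the leading 1-bit.
double: tangent at (20, 26): λ = (3·20² + 11)/(2·26) ≡ 2/21. 21⁻¹ ≡ 3 (mod 31) since 21·3 = 63 ≡ 1, so λ ≡ 2·3 ≡ 6.
  x = λ² - 20 - 20 = 36 - 40 ≡ 27; y = λ·(20 - 27) - 26 ≡ 25. → (27, 25)
add Q: (27, 25) + (20, 26). λ = (26 - 25)/(20 - 27) ≡ 1/24 mod 31. 24⁻¹ ≡ 22 (mod 31) since 24·22 = 528 ≡ 1, so λ ≡ 22.
  x = λ² - 27 - 20 = 484 - 47 ≡ 3; y = λ·(27 - 3) - 25 ≡ 7. → (3, 7)
double: tangent at (3, 7): λ = (3·3² + 11)/(2·7) ≡ 7/14. 14⁻¹ ≡ 20 (mod 31) since 14·20 = 280 ≡ 1, so λ ≡ 7·20 ≡ 16.
  x = λ² - 3 - 3 = 256 - 6 ≡ 2; y = λ·(3 - 2) - 7 ≡ 9. → (2, 9)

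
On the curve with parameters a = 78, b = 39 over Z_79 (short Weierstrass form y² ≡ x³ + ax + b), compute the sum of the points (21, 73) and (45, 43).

(21, 73) + (45, 43). λ = (43 - 73)/(45 - 21) ≡ 49/24 mod 79. 24⁻¹ ≡ 56 (mod 79), so λ ≡ 58.
  x = λ² - 21 - 45 = 3364 - 66 ≡ 59; y = λ·(21 - 59) - 73 ≡ 14. → (59, 14)

(59, 14)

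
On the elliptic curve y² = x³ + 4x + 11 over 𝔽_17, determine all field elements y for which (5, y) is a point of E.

x³ + 4x + 11 = 156 ≡ 3 (mod 17).
3 is a non-residue mod 17; no y exists.

none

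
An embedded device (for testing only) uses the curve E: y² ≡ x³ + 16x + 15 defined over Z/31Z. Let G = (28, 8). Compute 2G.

tangent at (28, 8): λ = (3·28² + 16)/(2·8) ≡ 12/16. 16⁻¹ ≡ 2 (mod 31) since 16·2 = 32 ≡ 1, so λ ≡ 12·2 ≡ 24.
  x = λ² - 28 - 28 = 576 - 56 ≡ 24; y = λ·(28 - 24) - 8 ≡ 26. → (24, 26)

(24, 26)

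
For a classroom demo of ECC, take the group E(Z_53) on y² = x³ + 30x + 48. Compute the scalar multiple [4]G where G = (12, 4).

Double-and-add on 4 = (100)₂. Start with G = (12, 4) for the leading 1-bit.
double: tangent at (12, 4): λ = (3·12² + 30)/(2·4) ≡ 38/8. 8⁻¹ ≡ 20 (mod 53), so λ ≡ 38·20 ≡ 18.
  x = λ² - 12 - 12 = 324 - 24 ≡ 35; y = λ·(12 - 35) - 4 ≡ 6. → (35, 6)
double: tangent at (35, 6): λ = (3·35² + 30)/(2·6) ≡ 48/12. 12⁻¹ ≡ 31 (mod 53) since 12·31 = 372 ≡ 1, so λ ≡ 48·31 ≡ 4.
  x = λ² - 35 - 35 = 16 - 70 ≡ 52; y = λ·(35 - 52) - 6 ≡ 32. → (52, 32)

(52, 32)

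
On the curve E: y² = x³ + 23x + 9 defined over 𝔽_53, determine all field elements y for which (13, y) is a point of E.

x³ + 23x + 9 = 2505 ≡ 14 (mod 53).
14 is a non-residue mod 53; no y exists.

none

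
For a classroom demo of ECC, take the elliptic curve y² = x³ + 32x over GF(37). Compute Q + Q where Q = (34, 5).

(36, 35)

tangent at (34, 5): λ = (3·34² + 32)/(2·5) ≡ 22/10. 10⁻¹ ≡ 26 (mod 37) since 10·26 = 260 ≡ 1, so λ ≡ 22·26 ≡ 17.
  x = λ² - 34 - 34 = 289 - 68 ≡ 36; y = λ·(34 - 36) - 5 ≡ 35. → (36, 35)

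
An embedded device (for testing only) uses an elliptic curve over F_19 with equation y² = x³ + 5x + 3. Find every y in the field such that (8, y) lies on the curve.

2, 17

x³ + 5x + 3 = 555 ≡ 4 (mod 19).
Square roots of 4 mod 19: 2 and 17 (since 2² = 4 ≡ 4).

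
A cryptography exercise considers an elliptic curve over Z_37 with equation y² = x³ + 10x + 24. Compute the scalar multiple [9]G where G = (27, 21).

(23, 10)

Double-and-add on 9 = (1001)₂. Start with G = (27, 21) for the leading 1-bit.
double: tangent at (27, 21): λ = (3·27² + 10)/(2·21) ≡ 14/5. 5⁻¹ ≡ 15 (mod 37), so λ ≡ 14·15 ≡ 25.
  x = λ² - 27 - 27 = 625 - 54 ≡ 16; y = λ·(27 - 16) - 21 ≡ 32. → (16, 32)
double: tangent at (16, 32): λ = (3·16² + 10)/(2·32) ≡ 1/27. 27⁻¹ ≡ 11 (mod 37), so λ ≡ 1·11 ≡ 11.
  x = λ² - 16 - 16 = 121 - 32 ≡ 15; y = λ·(16 - 15) - 32 ≡ 16. → (15, 16)
double: tangent at (15, 16): λ = (3·15² + 10)/(2·16) ≡ 19/32. 32⁻¹ ≡ 22 (mod 37) since 32·22 = 704 ≡ 1, so λ ≡ 19·22 ≡ 11.
  x = λ² - 15 - 15 = 121 - 30 ≡ 17; y = λ·(15 - 17) - 16 ≡ 36. → (17, 36)
add G: (17, 36) + (27, 21). λ = (21 - 36)/(27 - 17) ≡ 22/10 mod 37. 10⁻¹ ≡ 26 (mod 37) since 10·26 = 260 ≡ 1, so λ ≡ 17.
  x = λ² - 17 - 27 = 289 - 44 ≡ 23; y = λ·(17 - 23) - 36 ≡ 10. → (23, 10)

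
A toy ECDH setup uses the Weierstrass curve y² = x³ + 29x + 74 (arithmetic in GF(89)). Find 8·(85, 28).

(38, 45)

Write G = (85, 28).
Repeated addition: build up to 8G.
2G: tangent at (85, 28): λ = (3·85² + 29)/(2·28) ≡ 77/56. 56⁻¹ ≡ 62 (mod 89) since 56·62 = 3472 ≡ 1, so λ ≡ 77·62 ≡ 57.
  x = λ² - 85 - 85 = 3249 - 170 ≡ 53; y = λ·(85 - 53) - 28 ≡ 16. → (53, 16)
3G: (53, 16) + (85, 28). λ = (28 - 16)/(85 - 53) ≡ 12/32 mod 89. 32⁻¹ ≡ 64 (mod 89) since 32·64 = 2048 ≡ 1, so λ ≡ 56.
  x = λ² - 53 - 85 = 3136 - 138 ≡ 61; y = λ·(53 - 61) - 16 ≡ 70. → (61, 70)
4G: (61, 70) + (85, 28). λ = (28 - 70)/(85 - 61) ≡ 47/24 mod 89. 24⁻¹ ≡ 26 (mod 89), so λ ≡ 65.
  x = λ² - 61 - 85 = 4225 - 146 ≡ 74; y = λ·(61 - 74) - 70 ≡ 64. → (74, 64)
5G: (74, 64) + (85, 28). λ = (28 - 64)/(85 - 74) ≡ 53/11 mod 89. 11⁻¹ ≡ 81 (mod 89), so λ ≡ 21.
  x = λ² - 74 - 85 = 441 - 159 ≡ 15; y = λ·(74 - 15) - 64 ≡ 18. → (15, 18)
6G: (15, 18) + (85, 28). λ = (28 - 18)/(85 - 15) ≡ 10/70 mod 89. 70⁻¹ ≡ 14 (mod 89), so λ ≡ 51.
  x = λ² - 15 - 85 = 2601 - 100 ≡ 9; y = λ·(15 - 9) - 18 ≡ 21. → (9, 21)
7G: (9, 21) + (85, 28). λ = (28 - 21)/(85 - 9) ≡ 7/76 mod 89. 76⁻¹ ≡ 41 (mod 89) since 76·41 = 3116 ≡ 1, so λ ≡ 20.
  x = λ² - 9 - 85 = 400 - 94 ≡ 39; y = λ·(9 - 39) - 21 ≡ 2. → (39, 2)
8G: (39, 2) + (85, 28). λ = (28 - 2)/(85 - 39) ≡ 26/46 mod 89. 46⁻¹ ≡ 60 (mod 89), so λ ≡ 47.
  x = λ² - 39 - 85 = 2209 - 124 ≡ 38; y = λ·(39 - 38) - 2 ≡ 45. → (38, 45)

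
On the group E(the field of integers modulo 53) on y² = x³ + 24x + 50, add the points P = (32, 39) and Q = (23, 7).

(32, 39) + (23, 7). λ = (7 - 39)/(23 - 32) ≡ 21/44 mod 53. 44⁻¹ ≡ 47 (mod 53), so λ ≡ 33.
  x = λ² - 32 - 23 = 1089 - 55 ≡ 27; y = λ·(32 - 27) - 39 ≡ 20. → (27, 20)

(27, 20)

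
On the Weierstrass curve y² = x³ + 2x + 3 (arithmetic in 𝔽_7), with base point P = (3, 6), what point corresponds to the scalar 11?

Double-and-add on 11 = (1011)₂. Start with P = (3, 6) for the leading 1-bit.
double: tangent at (3, 6): λ = (3·3² + 2)/(2·6) ≡ 1/5. 5⁻¹ ≡ 3 (mod 7) since 5·3 = 15 ≡ 1, so λ ≡ 1·3 ≡ 3.
  x = λ² - 3 - 3 = 9 - 6 ≡ 3; y = λ·(3 - 3) - 6 ≡ 1. → (3, 1)
double: tangent at (3, 1): λ = (3·3² + 2)/(2·1) ≡ 1/2. 2⁻¹ ≡ 4 (mod 7), so λ ≡ 1·4 ≡ 4.
  x = λ² - 3 - 3 = 16 - 6 ≡ 3; y = λ·(3 - 3) - 1 ≡ 6. → (3, 6)
add P: tangent at (3, 6): λ = (3·3² + 2)/(2·6) ≡ 1/5. 5⁻¹ ≡ 3 (mod 7) since 5·3 = 15 ≡ 1, so λ ≡ 1·3 ≡ 3.
  x = λ² - 3 - 3 = 9 - 6 ≡ 3; y = λ·(3 - 3) - 6 ≡ 1. → (3, 1)
double: tangent at (3, 1): λ = (3·3² + 2)/(2·1) ≡ 1/2. 2⁻¹ ≡ 4 (mod 7), so λ ≡ 1·4 ≡ 4.
  x = λ² - 3 - 3 = 16 - 6 ≡ 3; y = λ·(3 - 3) - 1 ≡ 6. → (3, 6)
add P: tangent at (3, 6): λ = (3·3² + 2)/(2·6) ≡ 1/5. 5⁻¹ ≡ 3 (mod 7) since 5·3 = 15 ≡ 1, so λ ≡ 1·3 ≡ 3.
  x = λ² - 3 - 3 = 9 - 6 ≡ 3; y = λ·(3 - 3) - 6 ≡ 1. → (3, 1)

(3, 1)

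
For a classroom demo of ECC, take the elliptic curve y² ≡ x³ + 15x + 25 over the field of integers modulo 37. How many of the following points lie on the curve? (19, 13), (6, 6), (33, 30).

(19, 13): 13² ≡ 21, rhs ≡ 28 → off.
(6, 6): 6² ≡ 36, rhs ≡ 35 → off.
(33, 30): 30² ≡ 12, rhs ≡ 12 → on.

1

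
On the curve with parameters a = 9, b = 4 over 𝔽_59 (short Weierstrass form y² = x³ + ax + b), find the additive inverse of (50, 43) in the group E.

-(50, 43) = (50, -43 mod 59) = (50, 16).

(50, 16)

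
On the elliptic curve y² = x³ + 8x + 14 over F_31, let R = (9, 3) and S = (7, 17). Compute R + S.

(2, 10)

(9, 3) + (7, 17). λ = (17 - 3)/(7 - 9) ≡ 14/29 mod 31. 29⁻¹ ≡ 15 (mod 31), so λ ≡ 24.
  x = λ² - 9 - 7 = 576 - 16 ≡ 2; y = λ·(9 - 2) - 3 ≡ 10. → (2, 10)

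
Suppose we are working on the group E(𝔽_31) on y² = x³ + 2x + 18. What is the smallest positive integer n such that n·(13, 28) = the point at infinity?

2P: tangent at (13, 28): λ = (3·13² + 2)/(2·28) ≡ 13/25. 25⁻¹ ≡ 5 (mod 31), so λ ≡ 13·5 ≡ 3.
  x = λ² - 13 - 13 = 9 - 26 ≡ 14; y = λ·(13 - 14) - 28 ≡ 0. → (14, 0)
3P: (14, 0) + (13, 28). λ = (28 - 0)/(13 - 14) ≡ 28/30 mod 31. 30⁻¹ ≡ 30 (mod 31), so λ ≡ 3.
  x = λ² - 14 - 13 = 9 - 27 ≡ 13; y = λ·(14 - 13) - 0 ≡ 3. → (13, 3)
4P: (13, 3) + (13, 28): same x and y₁ ≡ -y₂, so the sum is the point at infinity.
4P = the point at infinity, so the order is 4.

4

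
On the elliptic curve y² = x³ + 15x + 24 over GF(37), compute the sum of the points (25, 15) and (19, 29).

(25, 15) + (19, 29). λ = (29 - 15)/(19 - 25) ≡ 14/31 mod 37. 31⁻¹ ≡ 6 (mod 37) since 31·6 = 186 ≡ 1, so λ ≡ 10.
  x = λ² - 25 - 19 = 100 - 44 ≡ 19; y = λ·(25 - 19) - 15 ≡ 8. → (19, 8)

(19, 8)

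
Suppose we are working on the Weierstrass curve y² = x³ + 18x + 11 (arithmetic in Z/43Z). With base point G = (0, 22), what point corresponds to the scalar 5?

(11, 32)

Repeated addition: build up to 5G.
2G: tangent at (0, 22): λ = (3·0² + 18)/(2·22) ≡ 18/1. 1⁻¹ ≡ 1 (mod 43) since 1·1 = 1 ≡ 1, so λ ≡ 18·1 ≡ 18.
  x = λ² - 0 - 0 = 324 - 0 ≡ 23; y = λ·(0 - 23) - 22 ≡ 37. → (23, 37)
3G: (23, 37) + (0, 22). λ = (22 - 37)/(0 - 23) ≡ 28/20 mod 43. 20⁻¹ ≡ 28 (mod 43) since 20·28 = 560 ≡ 1, so λ ≡ 10.
  x = λ² - 23 - 0 = 100 - 23 ≡ 34; y = λ·(23 - 34) - 37 ≡ 25. → (34, 25)
4G: (34, 25) + (0, 22). λ = (22 - 25)/(0 - 34) ≡ 40/9 mod 43. 9⁻¹ ≡ 24 (mod 43), so λ ≡ 14.
  x = λ² - 34 - 0 = 196 - 34 ≡ 33; y = λ·(34 - 33) - 25 ≡ 32. → (33, 32)
5G: (33, 32) + (0, 22). λ = (22 - 32)/(0 - 33) ≡ 33/10 mod 43. 10⁻¹ ≡ 13 (mod 43) since 10·13 = 130 ≡ 1, so λ ≡ 42.
  x = λ² - 33 - 0 = 1764 - 33 ≡ 11; y = λ·(33 - 11) - 32 ≡ 32. → (11, 32)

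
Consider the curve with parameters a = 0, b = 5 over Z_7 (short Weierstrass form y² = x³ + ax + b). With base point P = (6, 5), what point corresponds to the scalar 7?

Double-and-add on 7 = (111)₂. Start with P = (6, 5) for the leading 1-bit.
double: tangent at (6, 5): λ = (3·6² + 0)/(2·5) ≡ 3/3. 3⁻¹ ≡ 5 (mod 7), so λ ≡ 3·5 ≡ 1.
  x = λ² - 6 - 6 = 1 - 12 ≡ 3; y = λ·(6 - 3) - 5 ≡ 5. → (3, 5)
add P: (3, 5) + (6, 5). λ = (5 - 5)/(6 - 3) ≡ 0/3 mod 7. 3⁻¹ ≡ 5 (mod 7) since 3·5 = 15 ≡ 1, so λ ≡ 0.
  x = λ² - 3 - 6 = 0 - 9 ≡ 5; y = λ·(3 - 5) - 5 ≡ 2. → (5, 2)
double: tangent at (5, 2): λ = (3·5² + 0)/(2·2) ≡ 5/4. 4⁻¹ ≡ 2 (mod 7), so λ ≡ 5·2 ≡ 3.
  x = λ² - 5 - 5 = 9 - 10 ≡ 6; y = λ·(5 - 6) - 2 ≡ 2. → (6, 2)
add P: (6, 2) + (6, 5): same x and y₁ ≡ -y₂, so the sum is O.

O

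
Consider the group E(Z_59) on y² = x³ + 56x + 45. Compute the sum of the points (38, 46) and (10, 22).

(31, 19)

(38, 46) + (10, 22). λ = (22 - 46)/(10 - 38) ≡ 35/31 mod 59. 31⁻¹ ≡ 40 (mod 59), so λ ≡ 43.
  x = λ² - 38 - 10 = 1849 - 48 ≡ 31; y = λ·(38 - 31) - 46 ≡ 19. → (31, 19)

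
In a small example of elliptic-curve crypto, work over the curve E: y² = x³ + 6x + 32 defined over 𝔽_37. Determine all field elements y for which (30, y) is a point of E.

none

x³ + 6x + 32 = 27212 ≡ 17 (mod 37).
17 is a non-residue mod 37; no y exists.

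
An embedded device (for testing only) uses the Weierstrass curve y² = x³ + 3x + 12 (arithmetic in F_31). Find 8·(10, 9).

(5, 20)

Write G = (10, 9).
Repeated addition: build up to 8G.
2G: tangent at (10, 9): λ = (3·10² + 3)/(2·9) ≡ 24/18. 18⁻¹ ≡ 19 (mod 31) since 18·19 = 342 ≡ 1, so λ ≡ 24·19 ≡ 22.
  x = λ² - 10 - 10 = 484 - 20 ≡ 30; y = λ·(10 - 30) - 9 ≡ 16. → (30, 16)
3G: (30, 16) + (10, 9). λ = (9 - 16)/(10 - 30) ≡ 24/11 mod 31. 11⁻¹ ≡ 17 (mod 31), so λ ≡ 5.
  x = λ² - 30 - 10 = 25 - 40 ≡ 16; y = λ·(30 - 16) - 16 ≡ 23. → (16, 23)
4G: (16, 23) + (10, 9). λ = (9 - 23)/(10 - 16) ≡ 17/25 mod 31. 25⁻¹ ≡ 5 (mod 31), so λ ≡ 23.
  x = λ² - 16 - 10 = 529 - 26 ≡ 7; y = λ·(16 - 7) - 23 ≡ 29. → (7, 29)
5G: (7, 29) + (10, 9). λ = (9 - 29)/(10 - 7) ≡ 11/3 mod 31. 3⁻¹ ≡ 21 (mod 31) since 3·21 = 63 ≡ 1, so λ ≡ 14.
  x = λ² - 7 - 10 = 196 - 17 ≡ 24; y = λ·(7 - 24) - 29 ≡ 12. → (24, 12)
6G: (24, 12) + (10, 9). λ = (9 - 12)/(10 - 24) ≡ 28/17 mod 31. 17⁻¹ ≡ 11 (mod 31) since 17·11 = 187 ≡ 1, so λ ≡ 29.
  x = λ² - 24 - 10 = 841 - 34 ≡ 1; y = λ·(24 - 1) - 12 ≡ 4. → (1, 4)
7G: (1, 4) + (10, 9). λ = (9 - 4)/(10 - 1) ≡ 5/9 mod 31. 9⁻¹ ≡ 7 (mod 31), so λ ≡ 4.
  x = λ² - 1 - 10 = 16 - 11 ≡ 5; y = λ·(1 - 5) - 4 ≡ 11. → (5, 11)
8G: (5, 11) + (10, 9). λ = (9 - 11)/(10 - 5) ≡ 29/5 mod 31. 5⁻¹ ≡ 25 (mod 31), so λ ≡ 12.
  x = λ² - 5 - 10 = 144 - 15 ≡ 5; y = λ·(5 - 5) - 11 ≡ 20. → (5, 20)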